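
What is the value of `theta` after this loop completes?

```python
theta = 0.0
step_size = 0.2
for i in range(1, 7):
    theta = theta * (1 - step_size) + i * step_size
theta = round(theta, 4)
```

Moving average with lr=0.2
`theta` takes the values: 0.0 → 0.2 → 0.56 → 1.048 → 1.6384 → 2.31072 → 3.048576 → 3.0486

Answer: 3.0486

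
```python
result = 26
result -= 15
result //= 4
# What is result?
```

Trace:
`result = 26` → result = 26
`result -= 15` → result = 11
`result //= 4` → result = 2
So result = 2

Answer: 2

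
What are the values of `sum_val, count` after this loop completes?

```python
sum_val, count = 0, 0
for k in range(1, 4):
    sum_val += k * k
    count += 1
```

Sum of squares and count
`sum_val, count` takes the values: (0, 0) → (1, 0) → (1, 1) → (5, 1) → (5, 2) → (14, 2) → (14, 3)

Answer: 14, 3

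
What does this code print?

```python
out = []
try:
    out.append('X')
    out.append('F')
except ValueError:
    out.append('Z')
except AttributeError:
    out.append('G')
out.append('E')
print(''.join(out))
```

Execution trace: 'X' (try body) → 'F' (try body, no exception) → 'E' (after the try/except). Output: XFE

Answer: XFE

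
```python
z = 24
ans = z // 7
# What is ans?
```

Trace:
`z = 24` → z = 24
`ans = z // 7` → ans = 3
So ans = 3

Answer: 3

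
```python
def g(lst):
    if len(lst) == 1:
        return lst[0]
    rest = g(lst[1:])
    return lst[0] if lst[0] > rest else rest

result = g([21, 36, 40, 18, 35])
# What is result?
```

Recursive max over [21, 36, 40, 18, 35] = 40

Answer: 40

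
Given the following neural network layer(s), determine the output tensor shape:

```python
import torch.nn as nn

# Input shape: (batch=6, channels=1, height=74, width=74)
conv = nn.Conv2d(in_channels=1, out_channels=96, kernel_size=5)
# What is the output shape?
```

Input: (6, 1, 74, 74) -> Output: (6, 96, 70, 70)

Answer: (6, 96, 70, 70)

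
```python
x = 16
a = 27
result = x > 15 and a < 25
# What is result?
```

Trace:
`x = 16` → x = 16
`a = 27` → a = 27
`result = x > 15 and a < 25` → result = False
So result = False

Answer: False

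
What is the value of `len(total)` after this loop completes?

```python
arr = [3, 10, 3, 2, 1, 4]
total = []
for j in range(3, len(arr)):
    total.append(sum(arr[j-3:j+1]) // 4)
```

Number of 4-element averages
`total` takes the values: [] → [4] → [4, 4] → [4, 4, 2]
So `len(total)` = 3

Answer: 3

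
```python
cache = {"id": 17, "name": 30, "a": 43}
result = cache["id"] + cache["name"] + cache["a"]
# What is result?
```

Trace:
`cache = {"id": 17, "name": 30, "a": 43}` → cache = {'id': 17, 'name': 30, 'a': 43}
`result = cache["id"] + cache["name"] + cache["a"]` → result = 90
So result = 90

Answer: 90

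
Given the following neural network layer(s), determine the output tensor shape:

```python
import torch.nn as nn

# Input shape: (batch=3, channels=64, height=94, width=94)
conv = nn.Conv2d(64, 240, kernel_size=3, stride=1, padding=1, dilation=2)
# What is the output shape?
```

Input: (3, 64, 94, 94) -> Output: (3, 240, 92, 92)

Answer: (3, 240, 92, 92)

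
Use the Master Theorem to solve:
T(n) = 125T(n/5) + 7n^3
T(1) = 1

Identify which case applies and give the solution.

a=125, b=5, f(n)=7n^3. log_5(125) = 3. Since c=3 = 3, Case 2 applies: T(n) = Θ(n^log_b(a) · log n) = O(n^3 log n).

Answer: O(n^3 log n) - Case 2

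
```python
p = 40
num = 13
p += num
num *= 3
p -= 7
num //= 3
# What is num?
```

Trace:
`p = 40` → p = 40
`num = 13` → num = 13
`p += num` → p = 53
`num *= 3` → num = 39
`p -= 7` → p = 46
`num //= 3` → num = 13
So num = 13

Answer: 13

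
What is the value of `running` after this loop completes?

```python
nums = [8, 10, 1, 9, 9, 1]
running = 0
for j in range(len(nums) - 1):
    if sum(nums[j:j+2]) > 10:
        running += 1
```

Count windows with sum > 10
`running` takes the values: 0 → 1 → 2 → 3

Answer: 3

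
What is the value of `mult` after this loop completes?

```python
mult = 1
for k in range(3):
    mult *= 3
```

3^3 = 27
`mult` takes the values: 1 → 3 → 9 → 27

Answer: 27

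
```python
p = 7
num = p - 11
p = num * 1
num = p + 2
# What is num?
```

Trace:
`p = 7` → p = 7
`num = p - 11` → num = -4
`p = num * 1` → p = -4
`num = p + 2` → num = -2
So num = -2

Answer: -2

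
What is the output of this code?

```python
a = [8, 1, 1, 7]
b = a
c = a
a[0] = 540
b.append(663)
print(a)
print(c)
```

Key concept: multiple aliases.
Step by step:
`a = [8, 1, 1, 7]` → a = [8, 1, 1, 7]
`b = a` → b = [8, 1, 1, 7] (same object as a)
`c = a` → c = [8, 1, 1, 7] (same object as a, b)
`a[0] = 540` → a = [540, 1, 1, 7] (same object as b, c); b = [540, 1, 1, 7] (same object as a, c); c = [540, 1, 1, 7] (same object as a, b)
`b.append(663)` → a = [540, 1, 1, 7, 663] (same object as b, c); b = [540, 1, 1, 7, 663] (same object as a, c); c = [540, 1, 1, 7, 663] (same object as a, b)
`print(a)` → prints [540, 1, 1, 7, 663]
`print(c)` → prints [540, 1, 1, 7, 663]

Answer:
[540, 1, 1, 7, 663]
[540, 1, 1, 7, 663]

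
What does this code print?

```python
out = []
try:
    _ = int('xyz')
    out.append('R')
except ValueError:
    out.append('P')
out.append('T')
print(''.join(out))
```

Execution trace: 'P' (except ValueError) → 'T' (after the try/except). Output: PT

Answer: PT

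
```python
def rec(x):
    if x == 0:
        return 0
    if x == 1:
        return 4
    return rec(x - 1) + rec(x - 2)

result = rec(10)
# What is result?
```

Build up from base cases: rec(0)=0, rec(1)=4, rec(2)=4, rec(3)=8, rec(4)=12, rec(5)=20, rec(6)=32, ..., rec(10)=220

Answer: 220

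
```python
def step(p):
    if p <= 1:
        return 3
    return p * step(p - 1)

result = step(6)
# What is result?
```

step(6) = 6 * 5 * 4 * 3 * 2 * 3 = 2160

Answer: 2160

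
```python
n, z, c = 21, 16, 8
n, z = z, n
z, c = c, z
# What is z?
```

Trace:
`n, z, c = 21, 16, 8` → n = 21; z = 16; c = 8
`n, z = z, n` → n = 16; z = 21
`z, c = c, z` → z = 8; c = 21
So z = 8

Answer: 8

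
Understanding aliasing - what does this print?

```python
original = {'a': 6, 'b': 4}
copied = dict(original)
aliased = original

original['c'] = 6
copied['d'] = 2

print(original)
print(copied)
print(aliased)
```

Key concept: dict() creates copy, assignment creates alias.
Step by step:
`original = {'a': 6, 'b': 4}` → original = {'a': 6, 'b': 4}
`copied = dict(original)` → copied = {'a': 6, 'b': 4}
`aliased = original` → aliased = {'a': 6, 'b': 4} (same object as original)
`original['c'] = 6` → original = {'a': 6, 'b': 4, 'c': 6} (same object as aliased); aliased = {'a': 6, 'b': 4, 'c': 6} (same object as original)
`copied['d'] = 2` → copied = {'a': 6, 'b': 4, 'd': 2}
`print(original)` → prints {'a': 6, 'b': 4, 'c': 6}
`print(copied)` → prints {'a': 6, 'b': 4, 'd': 2}
`print(aliased)` → prints {'a': 6, 'b': 4, 'c': 6}

Answer:
{'a': 6, 'b': 4, 'c': 6}
{'a': 6, 'b': 4, 'd': 2}
{'a': 6, 'b': 4, 'c': 6}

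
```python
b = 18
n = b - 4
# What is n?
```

Trace:
`b = 18` → b = 18
`n = b - 4` → n = 14
So n = 14

Answer: 14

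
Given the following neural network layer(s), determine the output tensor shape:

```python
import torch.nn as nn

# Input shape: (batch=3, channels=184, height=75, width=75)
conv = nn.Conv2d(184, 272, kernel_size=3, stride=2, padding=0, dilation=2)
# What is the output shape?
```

Input: (3, 184, 75, 75) -> Output: (3, 272, 36, 36)

Answer: (3, 272, 36, 36)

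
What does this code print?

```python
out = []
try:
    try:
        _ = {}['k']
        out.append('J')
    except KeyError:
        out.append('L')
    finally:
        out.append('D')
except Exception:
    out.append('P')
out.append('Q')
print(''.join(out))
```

Execution trace: 'L' (inner except KeyError) → 'D' (inner finally) → 'Q' (after the try/except). Output: LDQ

Answer: LDQ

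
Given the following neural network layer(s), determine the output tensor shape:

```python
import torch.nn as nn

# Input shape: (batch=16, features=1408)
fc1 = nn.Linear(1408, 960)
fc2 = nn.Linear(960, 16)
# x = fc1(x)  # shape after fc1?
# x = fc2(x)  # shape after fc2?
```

Input: (16, 1408) -> after fc1: (16, 960) -> Output: (16, 16)

Answer: (16, 16)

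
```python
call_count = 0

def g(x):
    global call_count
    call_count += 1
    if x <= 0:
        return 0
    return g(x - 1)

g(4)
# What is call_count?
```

Linear recursion stepping by 1: 5 calls from x=4 down to ≤0.

Answer: 5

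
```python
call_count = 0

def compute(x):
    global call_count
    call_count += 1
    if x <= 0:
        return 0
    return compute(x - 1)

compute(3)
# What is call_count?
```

Linear recursion stepping by 1: 4 calls from x=3 down to ≤0.

Answer: 4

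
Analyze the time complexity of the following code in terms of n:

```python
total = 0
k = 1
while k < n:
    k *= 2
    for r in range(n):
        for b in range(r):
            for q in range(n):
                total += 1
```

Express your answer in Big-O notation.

Each loop level contributes: log n × n × n × n. Multiplying the contributions gives O(n^3 log n).

Answer: O(n^3 log n)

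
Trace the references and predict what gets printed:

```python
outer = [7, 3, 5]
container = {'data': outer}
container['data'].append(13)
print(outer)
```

Key concept: dict holds reference to list.
Step by step:
`outer = [7, 3, 5]` → outer = [7, 3, 5]
`container = {'data': outer}` → container = {'data': [7, 3, 5]}
`container['data'].append(13)` → outer = [7, 3, 5, 13]; container = {'data': [7, 3, 5, 13]}
`print(outer)` → prints [7, 3, 5, 13]

Answer: [7, 3, 5, 13]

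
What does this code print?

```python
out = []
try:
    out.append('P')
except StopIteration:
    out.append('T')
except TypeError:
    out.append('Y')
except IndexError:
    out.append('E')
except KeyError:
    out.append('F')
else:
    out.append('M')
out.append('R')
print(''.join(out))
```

Execution trace: 'P' (try body, no exception) → 'M' (else) → 'R' (after the try/except). Output: PMR

Answer: PMR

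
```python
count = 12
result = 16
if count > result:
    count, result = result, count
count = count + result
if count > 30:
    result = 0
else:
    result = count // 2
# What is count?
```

Trace:
`count = 12` → count = 12
`result = 16` → result = 16
`if count > result: ...` → count > result is False → no variable changes
`count = count + result` → count = 28
`if count > 30: ...` → count > 30 is False, take else branch → result = 14
So count = 28

Answer: 28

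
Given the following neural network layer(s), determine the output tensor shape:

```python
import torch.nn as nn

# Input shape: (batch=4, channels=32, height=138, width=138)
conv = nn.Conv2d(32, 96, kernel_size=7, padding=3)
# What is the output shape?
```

Input: (4, 32, 138, 138) -> Output: (4, 96, 138, 138)

Answer: (4, 96, 138, 138)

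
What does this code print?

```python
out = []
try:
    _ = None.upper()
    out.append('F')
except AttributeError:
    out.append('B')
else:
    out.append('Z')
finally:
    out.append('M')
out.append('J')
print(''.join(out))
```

Execution trace: 'B' (except AttributeError) → 'M' (finally) → 'J' (after the try/except). Output: BMJ

Answer: BMJ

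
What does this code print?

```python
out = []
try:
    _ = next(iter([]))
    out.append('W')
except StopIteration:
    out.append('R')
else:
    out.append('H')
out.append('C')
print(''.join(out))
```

Execution trace: 'R' (except StopIteration) → 'C' (after the try/except). Output: RC

Answer: RC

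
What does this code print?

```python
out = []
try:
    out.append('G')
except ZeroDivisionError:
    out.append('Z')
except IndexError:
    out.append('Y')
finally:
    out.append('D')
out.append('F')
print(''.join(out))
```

Execution trace: 'G' (try body, no exception) → 'D' (finally) → 'F' (after the try/except). Output: GDF

Answer: GDF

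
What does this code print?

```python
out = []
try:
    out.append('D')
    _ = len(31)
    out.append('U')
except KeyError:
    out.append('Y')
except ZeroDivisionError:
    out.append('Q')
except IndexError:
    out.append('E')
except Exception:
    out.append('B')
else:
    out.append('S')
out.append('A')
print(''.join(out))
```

Execution trace: 'D' (try body) → 'B' (except Exception) → 'A' (after the try/except). Output: DBA

Answer: DBA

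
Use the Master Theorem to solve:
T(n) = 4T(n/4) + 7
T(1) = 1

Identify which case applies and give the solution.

a=4, b=4, f(n)=7. log_4(4) = 1. Since c=0 < 1, Case 1 applies: T(n) = Θ(n^log_b(a)) = O(n).

Answer: O(n) - Case 1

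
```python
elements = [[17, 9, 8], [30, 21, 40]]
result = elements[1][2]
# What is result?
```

Trace:
`elements = [[17, 9, 8], [30, 21, 40]]` → elements = [[17, 9, 8], [30, 21, 40]]
`result = elements[1][2]` → result = 40
So result = 40

Answer: 40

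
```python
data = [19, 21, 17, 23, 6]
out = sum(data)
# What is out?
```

Trace:
`data = [19, 21, 17, 23, 6]` → data = [19, 21, 17, 23, 6]
`out = sum(data)` → out = 86
So out = 86

Answer: 86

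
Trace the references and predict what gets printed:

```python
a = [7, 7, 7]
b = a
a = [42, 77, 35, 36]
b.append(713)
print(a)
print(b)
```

Key concept: rebinding vs mutation: a is rebound to a new list, b still points at the original.
Step by step:
`a = [7, 7, 7]` → a = [7, 7, 7]
`b = a` → b = [7, 7, 7] (same object as a)
`a = [42, 77, 35, 36]` → a = [42, 77, 35, 36]
`b.append(713)` → b = [7, 7, 7, 713]
`print(a)` → prints [42, 77, 35, 36]
`print(b)` → prints [7, 7, 7, 713]

Answer:
[42, 77, 35, 36]
[7, 7, 7, 713]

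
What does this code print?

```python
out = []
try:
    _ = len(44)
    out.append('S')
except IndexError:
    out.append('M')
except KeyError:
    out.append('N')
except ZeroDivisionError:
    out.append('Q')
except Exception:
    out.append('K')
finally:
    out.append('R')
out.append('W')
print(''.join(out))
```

Execution trace: 'K' (except Exception) → 'R' (finally) → 'W' (after the try/except). Output: KRW

Answer: KRW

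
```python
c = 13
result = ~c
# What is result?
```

Trace:
`c = 13` → c = 13
`result = ~c` → result = -14
So result = -14

Answer: -14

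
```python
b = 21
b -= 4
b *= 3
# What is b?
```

Trace:
`b = 21` → b = 21
`b -= 4` → b = 17
`b *= 3` → b = 51
So b = 51

Answer: 51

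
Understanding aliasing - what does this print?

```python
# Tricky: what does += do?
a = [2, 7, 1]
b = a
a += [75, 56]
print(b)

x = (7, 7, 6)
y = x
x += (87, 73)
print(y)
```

Key concept: += behavior differs for mutable vs immutable.
Step by step:
`a = [2, 7, 1]` → a = [2, 7, 1]
`b = a` → b = [2, 7, 1] (same object as a)
`a += [75, 56]` → a = [2, 7, 1, 75, 56] (same object as b); b = [2, 7, 1, 75, 56] (same object as a)
`print(b)` → prints [2, 7, 1, 75, 56]
`x = (7, 7, 6)` → x = (7, 7, 6)
`y = x` → y = (7, 7, 6)
`x += (87, 73)` → x = (7, 7, 6, 87, 73)
`print(y)` → prints (7, 7, 6)

Answer:
[2, 7, 1, 75, 56]
(7, 7, 6)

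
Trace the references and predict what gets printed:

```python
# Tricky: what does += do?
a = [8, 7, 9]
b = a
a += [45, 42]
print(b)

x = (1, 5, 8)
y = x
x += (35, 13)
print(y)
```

Key concept: += behavior differs for mutable vs immutable.
Step by step:
`a = [8, 7, 9]` → a = [8, 7, 9]
`b = a` → b = [8, 7, 9] (same object as a)
`a += [45, 42]` → a = [8, 7, 9, 45, 42] (same object as b); b = [8, 7, 9, 45, 42] (same object as a)
`print(b)` → prints [8, 7, 9, 45, 42]
`x = (1, 5, 8)` → x = (1, 5, 8)
`y = x` → y = (1, 5, 8)
`x += (35, 13)` → x = (1, 5, 8, 35, 13)
`print(y)` → prints (1, 5, 8)

Answer:
[8, 7, 9, 45, 42]
(1, 5, 8)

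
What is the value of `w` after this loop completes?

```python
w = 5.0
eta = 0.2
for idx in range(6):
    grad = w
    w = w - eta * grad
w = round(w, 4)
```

Gradient descent: w = 5.0 * (1 - 0.2)^6
`w` takes the values: 5.0 → 4.0 → 3.2 → 2.56 → 2.048 → 1.6384 → 1.31072 → 1.3107

Answer: 1.3107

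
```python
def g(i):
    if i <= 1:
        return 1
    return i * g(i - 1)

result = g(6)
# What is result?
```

g(6) = 6 * 5 * 4 * 3 * 2 * 1 = 720

Answer: 720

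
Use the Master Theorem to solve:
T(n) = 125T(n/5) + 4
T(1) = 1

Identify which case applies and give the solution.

a=125, b=5, f(n)=4. log_5(125) = 3. Since c=0 < 3, Case 1 applies: T(n) = Θ(n^log_b(a)) = O(n^3).

Answer: O(n^3) - Case 1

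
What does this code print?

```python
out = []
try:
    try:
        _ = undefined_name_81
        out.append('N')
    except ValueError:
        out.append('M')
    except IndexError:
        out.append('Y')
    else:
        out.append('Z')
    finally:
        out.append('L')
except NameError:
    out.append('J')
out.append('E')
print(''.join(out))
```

Execution trace: 'L' (finally) → 'J' (outer except NameError) → 'E' (after the try/except). Output: LJE

Answer: LJE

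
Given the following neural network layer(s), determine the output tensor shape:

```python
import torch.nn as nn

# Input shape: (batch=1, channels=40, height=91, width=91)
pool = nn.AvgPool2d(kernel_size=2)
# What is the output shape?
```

Input: (1, 40, 91, 91) -> Output: (1, 40, 45, 45)

Answer: (1, 40, 45, 45)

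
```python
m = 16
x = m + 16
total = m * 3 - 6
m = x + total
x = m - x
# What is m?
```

Trace:
`m = 16` → m = 16
`x = m + 16` → x = 32
`total = m * 3 - 6` → total = 42
`m = x + total` → m = 74
`x = m - x` → x = 42
So m = 74

Answer: 74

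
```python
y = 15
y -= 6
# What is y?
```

Trace:
`y = 15` → y = 15
`y -= 6` → y = 9
So y = 9

Answer: 9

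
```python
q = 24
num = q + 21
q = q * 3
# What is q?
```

Trace:
`q = 24` → q = 24
`num = q + 21` → num = 45
`q = q * 3` → q = 72
So q = 72

Answer: 72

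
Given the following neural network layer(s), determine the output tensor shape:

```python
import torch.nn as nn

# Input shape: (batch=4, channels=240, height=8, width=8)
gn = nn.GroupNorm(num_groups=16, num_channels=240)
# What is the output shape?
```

Input: (4, 240, 8, 8) -> Output: (4, 240, 8, 8)

Answer: (4, 240, 8, 8)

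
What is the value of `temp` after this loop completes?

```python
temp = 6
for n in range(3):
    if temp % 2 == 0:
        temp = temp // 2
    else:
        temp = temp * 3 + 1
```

Collatz-style transformation from 6
`temp` takes the values: 6 → 3 → 10 → 5

Answer: 5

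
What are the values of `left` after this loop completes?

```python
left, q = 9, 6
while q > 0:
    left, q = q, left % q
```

GCD of 9 and 6
`left` takes the values: 9 → 6 → 3

Answer: 3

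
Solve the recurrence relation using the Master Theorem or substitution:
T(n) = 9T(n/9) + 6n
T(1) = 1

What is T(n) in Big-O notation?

By Master Theorem: a=9, b=9, f(n)=6n. Since log_9(9) = 1 and f(n) = Θ(n^1), Case 2 applies. T(n) = O(n log n).

Answer: O(n log n)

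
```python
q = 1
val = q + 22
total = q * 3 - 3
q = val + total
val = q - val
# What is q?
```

Trace:
`q = 1` → q = 1
`val = q + 22` → val = 23
`total = q * 3 - 3` → total = 0
`q = val + total` → q = 23
`val = q - val` → val = 0
So q = 23

Answer: 23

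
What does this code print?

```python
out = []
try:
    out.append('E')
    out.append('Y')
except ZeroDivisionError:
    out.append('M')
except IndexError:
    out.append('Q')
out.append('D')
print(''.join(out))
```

Execution trace: 'E' (try body) → 'Y' (try body, no exception) → 'D' (after the try/except). Output: EYD

Answer: EYD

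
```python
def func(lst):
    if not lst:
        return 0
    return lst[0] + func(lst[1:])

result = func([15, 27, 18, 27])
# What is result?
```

15 + 27 + 18 + 27 + 0 = 87

Answer: 87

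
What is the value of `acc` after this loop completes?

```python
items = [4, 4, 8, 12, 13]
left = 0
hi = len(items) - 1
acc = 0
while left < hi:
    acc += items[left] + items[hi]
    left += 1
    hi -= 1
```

Sum of pairs from ends
`acc` takes the values: 0 → 17 → 33

Answer: 33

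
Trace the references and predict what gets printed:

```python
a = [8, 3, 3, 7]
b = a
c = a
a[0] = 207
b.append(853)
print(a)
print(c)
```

Key concept: multiple aliases.
Step by step:
`a = [8, 3, 3, 7]` → a = [8, 3, 3, 7]
`b = a` → b = [8, 3, 3, 7] (same object as a)
`c = a` → c = [8, 3, 3, 7] (same object as a, b)
`a[0] = 207` → a = [207, 3, 3, 7] (same object as b, c); b = [207, 3, 3, 7] (same object as a, c); c = [207, 3, 3, 7] (same object as a, b)
`b.append(853)` → a = [207, 3, 3, 7, 853] (same object as b, c); b = [207, 3, 3, 7, 853] (same object as a, c); c = [207, 3, 3, 7, 853] (same object as a, b)
`print(a)` → prints [207, 3, 3, 7, 853]
`print(c)` → prints [207, 3, 3, 7, 853]

Answer:
[207, 3, 3, 7, 853]
[207, 3, 3, 7, 853]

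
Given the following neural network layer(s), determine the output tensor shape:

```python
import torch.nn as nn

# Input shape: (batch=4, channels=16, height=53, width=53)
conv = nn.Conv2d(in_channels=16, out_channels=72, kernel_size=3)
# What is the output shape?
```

Input: (4, 16, 53, 53) -> Output: (4, 72, 51, 51)

Answer: (4, 72, 51, 51)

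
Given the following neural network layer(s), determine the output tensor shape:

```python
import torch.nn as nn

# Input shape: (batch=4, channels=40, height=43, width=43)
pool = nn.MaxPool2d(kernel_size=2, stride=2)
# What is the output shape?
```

Input: (4, 40, 43, 43) -> Output: (4, 40, 21, 21)

Answer: (4, 40, 21, 21)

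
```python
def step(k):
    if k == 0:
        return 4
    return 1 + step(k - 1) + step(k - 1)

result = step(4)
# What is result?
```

step(k) = 1 + 2·step(k-1), step(0)=4. Closed form: (4+1)·2^4 - 1 = 79.

Answer: 79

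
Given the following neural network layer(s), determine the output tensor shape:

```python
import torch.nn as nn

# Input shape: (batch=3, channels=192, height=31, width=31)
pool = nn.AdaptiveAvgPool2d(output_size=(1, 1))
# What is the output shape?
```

Input: (3, 192, 31, 31) -> Output: (3, 192, 1, 1)

Answer: (3, 192, 1, 1)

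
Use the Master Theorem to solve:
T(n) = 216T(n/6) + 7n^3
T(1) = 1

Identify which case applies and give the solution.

a=216, b=6, f(n)=7n^3. log_6(216) = 3. Since c=3 = 3, Case 2 applies: T(n) = Θ(n^log_b(a) · log n) = O(n^3 log n).

Answer: O(n^3 log n) - Case 2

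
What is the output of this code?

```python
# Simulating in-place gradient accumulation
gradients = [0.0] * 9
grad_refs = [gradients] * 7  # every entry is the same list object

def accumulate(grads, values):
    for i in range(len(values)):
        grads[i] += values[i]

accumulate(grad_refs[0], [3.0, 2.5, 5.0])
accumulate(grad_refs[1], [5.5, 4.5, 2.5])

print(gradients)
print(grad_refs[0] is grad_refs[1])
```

Key concept: gradient accumulation aliasing.
Step by step:
`gradients = [0.0] * 9` → gradients = [0.0, 0.0, 0.0, 0.0, 0.0, 0.0, 0.0, 0.0, 0.0]
`grad_refs = [gradients] * 7` → grad_refs = [[0.0, 0.0, 0.0, 0.0, 0.0, 0.0, 0.0, 0.0, 0.0], [0.0, 0.0, 0.0, 0.0, 0.0, 0.0, 0.0, 0.0, 0.0], [0.0, 0.0, 0.0, 0.0, 0.0, 0.0, 0.0, 0.0, 0.0], [0.0, 0.0, 0.0, 0.0, 0.0, 0.0, 0.0, 0.0, 0.0], [0.0, 0.0, 0.0, 0.0, 0.0, 0.0, 0.0, 0.0, 0.0], [0.0, 0.0, 0.0, 0.0, 0.0, 0.0, 0.0, 0.0, 0.0], [0.0, 0.0, 0.0, 0.0, 0.0, 0.0, 0.0, 0.0, 0.0]]
`accumulate(grad_refs[0], [3.0, 2.5, 5.0])` → gradients = [3.0, 2.5, 5.0, 0.0, 0.0, 0.0, 0.0, 0.0, 0.0]; grad_refs = [[3.0, 2.5, 5.0, 0.0, 0.0, 0.0, 0.0, 0.0, 0.0], [3.0, 2.5, 5.0, 0.0, 0.0, 0.0, 0.0, 0.0, 0.0], [3.0, 2.5, 5.0, 0.0, 0.0, 0.0, 0.0, 0.0, 0.0], [3.0, 2.5, 5.0, 0.0, 0.0, 0.0, 0.0, 0.0, 0.0], [3.0, 2.5, 5.0, 0.0, 0.0, 0.0, 0.0, 0.0, 0.0], [3.0, 2.5, 5.0, 0.0, 0.0, 0.0, 0.0, 0.0, 0.0], [3.0, 2.5, 5.0, 0.0, 0.0, 0.0, 0.0, 0.0, 0.0]]
`accumulate(grad_refs[1], [5.5, 4.5, 2.5])` → gradients = [8.5, 7.0, 7.5, 0.0, 0.0, 0.0, 0.0, 0.0, 0.0]; grad_refs = [[8.5, 7.0, 7.5, 0.0, 0.0, 0.0, 0.0, 0.0, 0.0], [8.5, 7.0, 7.5, 0.0, 0.0, 0.0, 0.0, 0.0, 0.0], [8.5, 7.0, 7.5, 0.0, 0.0, 0.0, 0.0, 0.0, 0.0], [8.5, 7.0, 7.5, 0.0, 0.0, 0.0, 0.0, 0.0, 0.0], [8.5, 7.0, 7.5, 0.0, 0.0, 0.0, 0.0, 0.0, 0.0], [8.5, 7.0, 7.5, 0.0, 0.0, 0.0, 0.0, 0.0, 0.0], [8.5, 7.0, 7.5, 0.0, 0.0, 0.0, 0.0, 0.0, 0.0]]
`print(gradients)` → prints [8.5, 7.0, 7.5, 0.0, 0.0, 0.0, 0.0, 0.0, 0.0]
`print(grad_refs[0] is grad_refs[1])` → prints True

Answer:
[8.5, 7.0, 7.5, 0.0, 0.0, 0.0, 0.0, 0.0, 0.0]
True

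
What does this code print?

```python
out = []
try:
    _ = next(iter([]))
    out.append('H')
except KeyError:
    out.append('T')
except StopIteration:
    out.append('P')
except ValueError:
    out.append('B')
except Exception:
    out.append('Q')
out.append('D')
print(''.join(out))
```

Execution trace: 'P' (except StopIteration) → 'D' (after the try/except). Output: PD

Answer: PD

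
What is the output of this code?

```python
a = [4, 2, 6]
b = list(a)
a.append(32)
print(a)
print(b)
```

Key concept: list() constructor creates copy.
Step by step:
`a = [4, 2, 6]` → a = [4, 2, 6]
`b = list(a)` → b = [4, 2, 6]
`a.append(32)` → a = [4, 2, 6, 32]
`print(a)` → prints [4, 2, 6, 32]
`print(b)` → prints [4, 2, 6]

Answer:
[4, 2, 6, 32]
[4, 2, 6]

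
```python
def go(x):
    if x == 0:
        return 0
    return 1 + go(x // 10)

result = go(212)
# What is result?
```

Count of digits of 212: 3

Answer: 3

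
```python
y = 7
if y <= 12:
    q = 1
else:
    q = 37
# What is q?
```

Trace:
`y = 7` → y = 7
`if y <= 12: ...` → y <= 12 is True → q = 1
So q = 1

Answer: 1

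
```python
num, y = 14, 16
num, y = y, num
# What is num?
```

Trace:
`num, y = 14, 16` → num = 14; y = 16
`num, y = y, num` → num = 16; y = 14
So num = 16

Answer: 16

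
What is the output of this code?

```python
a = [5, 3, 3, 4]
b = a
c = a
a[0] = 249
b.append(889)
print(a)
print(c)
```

Key concept: multiple aliases.
Step by step:
`a = [5, 3, 3, 4]` → a = [5, 3, 3, 4]
`b = a` → b = [5, 3, 3, 4] (same object as a)
`c = a` → c = [5, 3, 3, 4] (same object as a, b)
`a[0] = 249` → a = [249, 3, 3, 4] (same object as b, c); b = [249, 3, 3, 4] (same object as a, c); c = [249, 3, 3, 4] (same object as a, b)
`b.append(889)` → a = [249, 3, 3, 4, 889] (same object as b, c); b = [249, 3, 3, 4, 889] (same object as a, c); c = [249, 3, 3, 4, 889] (same object as a, b)
`print(a)` → prints [249, 3, 3, 4, 889]
`print(c)` → prints [249, 3, 3, 4, 889]

Answer:
[249, 3, 3, 4, 889]
[249, 3, 3, 4, 889]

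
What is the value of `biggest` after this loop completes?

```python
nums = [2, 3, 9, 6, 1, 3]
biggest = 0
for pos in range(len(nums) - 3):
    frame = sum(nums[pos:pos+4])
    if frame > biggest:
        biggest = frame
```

Max sum of 4-element window in [2, 3, 9, 6, 1, 3]
`biggest` takes the values: 0 → 20

Answer: 20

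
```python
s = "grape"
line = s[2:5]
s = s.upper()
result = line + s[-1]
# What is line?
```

Trace:
`s = "grape"` → s = 'grape'
`line = s[2:5]` → line = 'ape'
`s = s.upper()` → s = 'GRAPE'
`result = line + s[-1]` → result = 'apeE'
So line = 'ape'

Answer: 'ape'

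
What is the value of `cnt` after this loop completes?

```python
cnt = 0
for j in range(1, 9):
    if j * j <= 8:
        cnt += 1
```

Count numbers where j² ≤ 8
`cnt` takes the values: 0 → 1 → 2

Answer: 2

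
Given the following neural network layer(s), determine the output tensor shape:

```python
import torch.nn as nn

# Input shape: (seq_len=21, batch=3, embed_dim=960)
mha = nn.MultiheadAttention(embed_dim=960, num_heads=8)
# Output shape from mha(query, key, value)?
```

Input: (21, 3, 960) -> Output: (21, 3, 960)

Answer: (21, 3, 960)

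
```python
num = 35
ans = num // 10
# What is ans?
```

Trace:
`num = 35` → num = 35
`ans = num // 10` → ans = 3
So ans = 3

Answer: 3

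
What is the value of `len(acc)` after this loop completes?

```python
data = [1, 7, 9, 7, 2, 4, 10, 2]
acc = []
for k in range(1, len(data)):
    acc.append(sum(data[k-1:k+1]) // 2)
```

Number of 2-element averages
`acc` takes the values: [] → [4] → [4, 8] → [4, 8, 8] → [4, 8, 8, 4] → [4, 8, 8, 4, 3] → [4, 8, 8, 4, 3, 7] → [4, 8, 8, 4, 3, 7, 6]
So `len(acc)` = 7

Answer: 7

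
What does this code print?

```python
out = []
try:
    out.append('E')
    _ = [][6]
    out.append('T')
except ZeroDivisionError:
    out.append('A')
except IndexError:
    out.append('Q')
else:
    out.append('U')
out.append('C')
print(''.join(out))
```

Execution trace: 'E' (try body) → 'Q' (except IndexError) → 'C' (after the try/except). Output: EQC

Answer: EQC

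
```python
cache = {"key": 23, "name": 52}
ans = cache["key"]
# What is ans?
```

Trace:
`cache = {"key": 23, "name": 52}` → cache = {'key': 23, 'name': 52}
`ans = cache["key"]` → ans = 23
So ans = 23

Answer: 23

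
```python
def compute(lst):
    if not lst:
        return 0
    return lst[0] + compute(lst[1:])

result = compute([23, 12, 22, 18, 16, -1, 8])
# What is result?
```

23 + 12 + 22 + 18 + 16 + (-1) + 8 + 0 = 98

Answer: 98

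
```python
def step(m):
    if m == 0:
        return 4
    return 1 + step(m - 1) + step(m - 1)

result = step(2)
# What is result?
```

step(m) = 1 + 2·step(m-1), step(0)=4. Closed form: (4+1)·2^2 - 1 = 19.

Answer: 19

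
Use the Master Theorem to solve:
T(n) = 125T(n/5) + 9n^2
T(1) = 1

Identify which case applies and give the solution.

a=125, b=5, f(n)=9n^2. log_5(125) = 3. Since c=2 < 3, Case 1 applies: T(n) = Θ(n^log_b(a)) = O(n^3).

Answer: O(n^3) - Case 1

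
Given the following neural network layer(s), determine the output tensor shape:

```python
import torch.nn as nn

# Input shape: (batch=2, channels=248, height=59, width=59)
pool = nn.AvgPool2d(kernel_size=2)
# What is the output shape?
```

Input: (2, 248, 59, 59) -> Output: (2, 248, 29, 29)

Answer: (2, 248, 29, 29)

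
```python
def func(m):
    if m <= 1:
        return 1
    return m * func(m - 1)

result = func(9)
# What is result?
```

func(9) = 9 * 8 * 7 * 6 * 5 * 4 * 3 * 2 * 1 = 362880

Answer: 362880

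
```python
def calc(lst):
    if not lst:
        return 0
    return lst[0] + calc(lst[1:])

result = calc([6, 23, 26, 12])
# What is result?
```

6 + 23 + 26 + 12 + 0 = 67

Answer: 67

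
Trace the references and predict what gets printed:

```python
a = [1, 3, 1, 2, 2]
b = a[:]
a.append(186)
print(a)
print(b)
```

Key concept: slice [:] creates copy.
Step by step:
`a = [1, 3, 1, 2, 2]` → a = [1, 3, 1, 2, 2]
`b = a[:]` → b = [1, 3, 1, 2, 2]
`a.append(186)` → a = [1, 3, 1, 2, 2, 186]
`print(a)` → prints [1, 3, 1, 2, 2, 186]
`print(b)` → prints [1, 3, 1, 2, 2]

Answer:
[1, 3, 1, 2, 2, 186]
[1, 3, 1, 2, 2]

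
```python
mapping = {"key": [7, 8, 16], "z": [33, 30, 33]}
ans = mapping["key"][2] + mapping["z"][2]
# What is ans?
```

Trace:
`mapping = {"key": [7, 8, 16], "z": [33, 30, 33]}` → mapping = {'key': [7, 8, 16], 'z': [33, 30, 33]}
`ans = mapping["key"][2] + mapping["z"][2]` → ans = 49
So ans = 49

Answer: 49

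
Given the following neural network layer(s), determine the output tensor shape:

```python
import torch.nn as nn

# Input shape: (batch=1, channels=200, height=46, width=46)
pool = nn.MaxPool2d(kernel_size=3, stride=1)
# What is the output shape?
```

Input: (1, 200, 46, 46) -> Output: (1, 200, 44, 44)

Answer: (1, 200, 44, 44)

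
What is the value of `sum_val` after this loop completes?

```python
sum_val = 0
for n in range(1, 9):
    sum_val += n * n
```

Sum of squares 1² to 8² = 204
`sum_val` takes the values: 0 → 1 → 5 → 14 → 30 → 55 → 91 → 140 → 204

Answer: 204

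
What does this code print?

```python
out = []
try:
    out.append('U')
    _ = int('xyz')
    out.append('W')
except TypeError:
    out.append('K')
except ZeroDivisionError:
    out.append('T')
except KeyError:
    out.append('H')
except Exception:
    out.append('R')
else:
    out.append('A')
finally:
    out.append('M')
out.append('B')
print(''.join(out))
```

Execution trace: 'U' (try body) → 'R' (except Exception) → 'M' (finally) → 'B' (after the try/except). Output: URMB

Answer: URMB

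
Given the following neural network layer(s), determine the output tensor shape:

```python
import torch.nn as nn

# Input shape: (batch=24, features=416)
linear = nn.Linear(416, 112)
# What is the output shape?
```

Input: (24, 416) -> Output: (24, 112)

Answer: (24, 112)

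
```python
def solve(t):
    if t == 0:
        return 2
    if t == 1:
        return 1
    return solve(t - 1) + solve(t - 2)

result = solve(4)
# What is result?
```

Build up from base cases: solve(0)=2, solve(1)=1, solve(2)=3, solve(3)=4, solve(4)=7

Answer: 7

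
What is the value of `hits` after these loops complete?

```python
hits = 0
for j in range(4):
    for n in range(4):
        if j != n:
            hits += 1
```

4² - 4 (exclude diagonal)
`hits` takes the values: 0 → 1 → 2 → 3 → 4 → 5 → 6 → 7 → 8 → 9 → 10 → 11 → 12

Answer: 12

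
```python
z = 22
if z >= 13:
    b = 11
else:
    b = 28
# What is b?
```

Trace:
`z = 22` → z = 22
`if z >= 13: ...` → z >= 13 is True → b = 11
So b = 11

Answer: 11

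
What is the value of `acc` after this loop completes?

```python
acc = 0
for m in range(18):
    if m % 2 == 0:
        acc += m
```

Sum of even numbers 0 to 17
`acc` takes the values: 0 → 2 → 6 → 12 → 20 → 30 → 42 → 56 → 72

Answer: 72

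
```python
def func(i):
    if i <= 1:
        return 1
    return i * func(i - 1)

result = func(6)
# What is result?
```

func(6) = 6 * 5 * 4 * 3 * 2 * 1 = 720

Answer: 720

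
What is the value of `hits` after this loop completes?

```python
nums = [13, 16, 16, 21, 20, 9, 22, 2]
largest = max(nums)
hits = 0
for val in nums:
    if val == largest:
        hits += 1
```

Count of max value 22 in [13, 16, 16, 21, 20, 9, 22, 2]
`hits` takes the values: 0 → 1

Answer: 1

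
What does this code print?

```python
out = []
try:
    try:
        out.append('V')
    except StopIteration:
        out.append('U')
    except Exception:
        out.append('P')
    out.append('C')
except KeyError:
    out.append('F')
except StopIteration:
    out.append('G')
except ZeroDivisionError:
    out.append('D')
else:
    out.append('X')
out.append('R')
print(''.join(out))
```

Execution trace: 'V' (inner try body, no exception) → 'C' (try body, no exception) → 'X' (else) → 'R' (after the try/except). Output: VCXR

Answer: VCXR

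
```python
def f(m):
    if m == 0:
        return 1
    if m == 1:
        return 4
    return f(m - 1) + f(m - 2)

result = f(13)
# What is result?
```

Build up from base cases: f(0)=1, f(1)=4, f(2)=5, f(3)=9, f(4)=14, f(5)=23, f(6)=37, ..., f(13)=1076

Answer: 1076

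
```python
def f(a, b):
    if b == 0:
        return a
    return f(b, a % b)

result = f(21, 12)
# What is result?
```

f(21, 12) -> f(12, 9) -> f(9, 3) -> f(3, 0) -> 3

Answer: 3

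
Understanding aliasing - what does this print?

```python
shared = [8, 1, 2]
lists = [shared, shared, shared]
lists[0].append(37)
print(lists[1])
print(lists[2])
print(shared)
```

Key concept: list of same reference.
Step by step:
`shared = [8, 1, 2]` → shared = [8, 1, 2]
`lists = [shared, shared, shared]` → lists = [[8, 1, 2], [8, 1, 2], [8, 1, 2]]
`lists[0].append(37)` → shared = [8, 1, 2, 37]; lists = [[8, 1, 2, 37], [8, 1, 2, 37], [8, 1, 2, 37]]
`print(lists[1])` → prints [8, 1, 2, 37]
`print(lists[2])` → prints [8, 1, 2, 37]
`print(shared)` → prints [8, 1, 2, 37]

Answer:
[8, 1, 2, 37]
[8, 1, 2, 37]
[8, 1, 2, 37]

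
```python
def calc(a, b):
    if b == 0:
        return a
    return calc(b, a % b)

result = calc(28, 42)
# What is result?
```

calc(28, 42) -> calc(42, 28) -> calc(28, 14) -> calc(14, 0) -> 14

Answer: 14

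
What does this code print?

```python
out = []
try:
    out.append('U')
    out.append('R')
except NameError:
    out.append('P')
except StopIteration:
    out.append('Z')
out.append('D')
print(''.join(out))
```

Execution trace: 'U' (try body) → 'R' (try body, no exception) → 'D' (after the try/except). Output: URD

Answer: URD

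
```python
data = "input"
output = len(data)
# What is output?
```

Trace:
`data = "input"` → data = 'input'
`output = len(data)` → output = 5
So output = 5

Answer: 5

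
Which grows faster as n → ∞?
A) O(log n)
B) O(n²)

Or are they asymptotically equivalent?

O(log n) vs O(n²): Higher order terms dominate.

Answer: B) O(n²) grows faster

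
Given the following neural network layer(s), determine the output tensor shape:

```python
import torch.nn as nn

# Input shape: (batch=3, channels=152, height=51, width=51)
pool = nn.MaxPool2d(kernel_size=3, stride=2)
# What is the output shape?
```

Input: (3, 152, 51, 51) -> Output: (3, 152, 25, 25)

Answer: (3, 152, 25, 25)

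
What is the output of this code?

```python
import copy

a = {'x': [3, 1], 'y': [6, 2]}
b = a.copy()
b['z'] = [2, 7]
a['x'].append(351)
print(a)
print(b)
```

Key concept: shallow copy of dict with mutable values.
Step by step:
`a = {'x': [3, 1], 'y': [6, 2]}` → a = {'x': [3, 1], 'y': [6, 2]}
`b = a.copy()` → b = {'x': [3, 1], 'y': [6, 2]}
`b['z'] = [2, 7]` → b = {'x': [3, 1], 'y': [6, 2], 'z': [2, 7]}
`a['x'].append(351)` → a = {'x': [3, 1, 351], 'y': [6, 2]}; b = {'x': [3, 1, 351], 'y': [6, 2], 'z': [2, 7]}
`print(a)` → prints {'x': [3, 1, 351], 'y': [6, 2]}
`print(b)` → prints {'x': [3, 1, 351], 'y': [6, 2], 'z': [2, 7]}

Answer:
{'x': [3, 1, 351], 'y': [6, 2]}
{'x': [3, 1, 351], 'y': [6, 2], 'z': [2, 7]}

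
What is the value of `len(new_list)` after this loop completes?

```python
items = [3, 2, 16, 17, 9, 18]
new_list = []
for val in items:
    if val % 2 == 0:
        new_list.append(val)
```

Count even numbers in [3, 2, 16, 17, 9, 18]
`new_list` takes the values: [] → [2] → [2, 16] → [2, 16, 18]
So `len(new_list)` = 3

Answer: 3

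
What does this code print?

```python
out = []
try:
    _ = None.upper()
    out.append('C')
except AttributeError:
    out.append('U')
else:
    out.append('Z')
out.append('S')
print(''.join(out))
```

Execution trace: 'U' (except AttributeError) → 'S' (after the try/except). Output: US

Answer: US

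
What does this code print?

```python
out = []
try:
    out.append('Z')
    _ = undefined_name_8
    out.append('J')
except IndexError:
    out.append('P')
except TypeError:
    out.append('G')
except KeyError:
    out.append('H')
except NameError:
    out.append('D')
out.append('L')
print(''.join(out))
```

Execution trace: 'Z' (try body) → 'D' (except NameError) → 'L' (after the try/except). Output: ZDL

Answer: ZDL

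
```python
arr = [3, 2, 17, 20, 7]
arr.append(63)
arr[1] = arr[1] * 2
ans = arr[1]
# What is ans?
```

Trace:
`arr = [3, 2, 17, 20, 7]` → arr = [3, 2, 17, 20, 7]
`arr.append(63)` → arr = [3, 2, 17, 20, 7, 63]
`arr[1] = arr[1] * 2` → arr = [3, 4, 17, 20, 7, 63]
`ans = arr[1]` → ans = 4
So ans = 4

Answer: 4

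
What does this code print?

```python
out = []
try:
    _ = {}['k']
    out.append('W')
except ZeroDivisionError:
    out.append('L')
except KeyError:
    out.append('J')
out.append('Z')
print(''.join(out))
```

Execution trace: 'J' (except KeyError) → 'Z' (after the try/except). Output: JZ

Answer: JZ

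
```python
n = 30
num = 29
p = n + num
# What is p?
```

Trace:
`n = 30` → n = 30
`num = 29` → num = 29
`p = n + num` → p = 59
So p = 59

Answer: 59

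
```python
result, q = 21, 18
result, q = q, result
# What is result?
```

Trace:
`result, q = 21, 18` → result = 21; q = 18
`result, q = q, result` → result = 18; q = 21
So result = 18

Answer: 18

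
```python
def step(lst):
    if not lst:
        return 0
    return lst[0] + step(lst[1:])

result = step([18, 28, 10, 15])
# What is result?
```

18 + 28 + 10 + 15 + 0 = 71

Answer: 71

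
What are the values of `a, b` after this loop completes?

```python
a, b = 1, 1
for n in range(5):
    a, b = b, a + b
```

Fibonacci: after 5 iterations
`a, b` takes the values: (1, 1) → (1, 2) → (2, 3) → (3, 5) → (5, 8) → (8, 13)

Answer: 8, 13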